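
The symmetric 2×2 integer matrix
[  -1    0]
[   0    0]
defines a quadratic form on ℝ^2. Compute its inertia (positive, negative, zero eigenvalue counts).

Answer: (0, 1, 1)

Derivation:
step 0: pivot -1 → sign −
step 1: row/col 1 already zero → sign 0
signature = (0, 1, 1)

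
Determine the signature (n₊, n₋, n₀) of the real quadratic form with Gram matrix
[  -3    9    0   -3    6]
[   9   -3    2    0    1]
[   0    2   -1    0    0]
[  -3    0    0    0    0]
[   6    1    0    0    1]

step 0: pivot -3 → sign −
step 1: pivot 24 → sign +
step 2: pivot -7/6 → sign −
step 3: pivot 3/28 → sign +
step 4: row/col 4 already zero → sign 0
signature = (2, 2, 1)

Answer: (2, 2, 1)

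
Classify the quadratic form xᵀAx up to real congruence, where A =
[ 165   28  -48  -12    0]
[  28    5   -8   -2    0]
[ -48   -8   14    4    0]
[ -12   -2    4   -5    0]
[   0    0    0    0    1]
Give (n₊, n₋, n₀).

Answer: (3, 2, 0)

Derivation:
step 0: pivot 165 → sign +
step 1: pivot 41/165 → sign +
step 2: pivot -2/41 → sign −
step 3: pivot -1 → sign −
step 4: pivot 1 → sign +
signature = (3, 2, 0)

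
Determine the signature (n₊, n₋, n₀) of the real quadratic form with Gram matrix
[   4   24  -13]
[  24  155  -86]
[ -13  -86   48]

Answer: (2, 1, 0)

Derivation:
step 0: pivot 4 → sign +
step 1: pivot 11 → sign +
step 2: pivot -3/44 → sign −
signature = (2, 1, 0)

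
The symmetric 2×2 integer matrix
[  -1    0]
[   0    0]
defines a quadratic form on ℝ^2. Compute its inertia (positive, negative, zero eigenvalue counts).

Answer: (0, 1, 1)

Derivation:
step 0: pivot -1 → sign −
step 1: row/col 1 already zero → sign 0
signature = (0, 1, 1)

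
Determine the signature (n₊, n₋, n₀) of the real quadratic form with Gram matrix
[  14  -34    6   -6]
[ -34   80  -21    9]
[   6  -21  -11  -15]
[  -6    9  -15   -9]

Answer: (2, 2, 0)

Derivation:
step 0: pivot 14 → sign +
step 1: pivot -18/7 → sign −
step 2: pivot 5/2 → sign +
step 3: pivot -2/5 → sign −
signature = (2, 2, 0)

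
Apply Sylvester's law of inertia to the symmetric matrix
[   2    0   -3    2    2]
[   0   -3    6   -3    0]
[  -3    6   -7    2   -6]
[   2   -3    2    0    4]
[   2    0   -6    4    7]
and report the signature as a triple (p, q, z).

step 0: pivot 2 → sign +
step 1: pivot -3 → sign −
step 2: pivot 1/2 → sign +
step 3: pivot -1 → sign −
step 4: pivot 3 → sign +
signature = (3, 2, 0)

Answer: (3, 2, 0)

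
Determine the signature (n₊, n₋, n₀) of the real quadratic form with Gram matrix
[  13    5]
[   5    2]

Answer: (2, 0, 0)

Derivation:
step 0: pivot 13 → sign +
step 1: pivot 1/13 → sign +
signature = (2, 0, 0)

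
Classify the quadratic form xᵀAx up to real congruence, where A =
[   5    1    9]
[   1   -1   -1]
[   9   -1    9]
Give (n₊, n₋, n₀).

Answer: (1, 2, 0)

Derivation:
step 0: pivot 5 → sign +
step 1: pivot -6/5 → sign −
step 2: pivot -2/3 → sign −
signature = (1, 2, 0)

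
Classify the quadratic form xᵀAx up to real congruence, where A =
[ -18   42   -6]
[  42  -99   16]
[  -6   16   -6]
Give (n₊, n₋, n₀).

step 0: pivot -18 → sign −
step 1: pivot -1 → sign −
step 2: row/col 2 already zero → sign 0
signature = (0, 2, 1)

Answer: (0, 2, 1)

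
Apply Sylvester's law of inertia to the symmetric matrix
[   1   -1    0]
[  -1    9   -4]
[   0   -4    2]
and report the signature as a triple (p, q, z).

Answer: (2, 0, 1)

Derivation:
step 0: pivot 1 → sign +
step 1: pivot 8 → sign +
step 2: row/col 2 already zero → sign 0
signature = (2, 0, 1)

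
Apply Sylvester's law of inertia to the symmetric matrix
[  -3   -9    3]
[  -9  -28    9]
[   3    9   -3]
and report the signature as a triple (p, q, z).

step 0: pivot -3 → sign −
step 1: pivot -1 → sign −
step 2: row/col 2 already zero → sign 0
signature = (0, 2, 1)

Answer: (0, 2, 1)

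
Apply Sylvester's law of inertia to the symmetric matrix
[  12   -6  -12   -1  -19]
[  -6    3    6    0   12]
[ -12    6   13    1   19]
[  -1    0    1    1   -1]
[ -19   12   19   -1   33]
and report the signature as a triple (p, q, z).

step 0: pivot 12 → sign +
step 1: pivot 1 → sign +
step 2: pivot 11/12 → sign +
step 3: pivot -3/11 → sign −
step 4: row/col 4 already zero → sign 0
signature = (3, 1, 1)

Answer: (3, 1, 1)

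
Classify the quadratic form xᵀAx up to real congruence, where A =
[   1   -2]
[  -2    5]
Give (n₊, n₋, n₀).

step 0: pivot 1 → sign +
step 1: pivot 1 → sign +
signature = (2, 0, 0)

Answer: (2, 0, 0)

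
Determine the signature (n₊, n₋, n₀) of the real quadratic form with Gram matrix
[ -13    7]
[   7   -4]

Answer: (0, 2, 0)

Derivation:
step 0: pivot -13 → sign −
step 1: pivot -3/13 → sign −
signature = (0, 2, 0)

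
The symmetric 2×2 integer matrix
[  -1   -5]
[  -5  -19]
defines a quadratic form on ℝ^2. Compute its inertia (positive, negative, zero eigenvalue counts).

step 0: pivot -1 → sign −
step 1: pivot 6 → sign +
signature = (1, 1, 0)

Answer: (1, 1, 0)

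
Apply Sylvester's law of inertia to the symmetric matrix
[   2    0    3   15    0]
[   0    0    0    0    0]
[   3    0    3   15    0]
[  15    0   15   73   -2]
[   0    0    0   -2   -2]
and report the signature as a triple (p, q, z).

Answer: (1, 2, 2)

Derivation:
step 0: pivot 2 → sign +
step 1: pivot -3/2 → sign −
step 2: pivot -2 → sign −
step 3: row/col 3 already zero → sign 0
step 4: row/col 4 already zero → sign 0
signature = (1, 2, 2)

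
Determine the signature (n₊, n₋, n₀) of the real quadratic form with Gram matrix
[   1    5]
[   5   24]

step 0: pivot 1 → sign +
step 1: pivot -1 → sign −
signature = (1, 1, 0)

Answer: (1, 1, 0)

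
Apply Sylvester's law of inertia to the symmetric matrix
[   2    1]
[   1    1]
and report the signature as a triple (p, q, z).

step 0: pivot 2 → sign +
step 1: pivot 1/2 → sign +
signature = (2, 0, 0)

Answer: (2, 0, 0)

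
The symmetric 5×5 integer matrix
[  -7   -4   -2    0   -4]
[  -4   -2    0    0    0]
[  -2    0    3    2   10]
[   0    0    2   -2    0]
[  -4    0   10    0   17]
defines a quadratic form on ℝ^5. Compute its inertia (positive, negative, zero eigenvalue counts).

step 0: pivot -7 → sign −
step 1: pivot 2/7 → sign +
step 2: pivot -1 → sign −
step 3: pivot 2 → sign +
step 4: pivot -3 → sign −
signature = (2, 3, 0)

Answer: (2, 3, 0)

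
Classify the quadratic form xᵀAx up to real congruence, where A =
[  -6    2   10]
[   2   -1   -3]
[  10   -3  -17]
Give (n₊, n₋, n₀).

step 0: pivot -6 → sign −
step 1: pivot -1/3 → sign −
step 2: row/col 2 already zero → sign 0
signature = (0, 2, 1)

Answer: (0, 2, 1)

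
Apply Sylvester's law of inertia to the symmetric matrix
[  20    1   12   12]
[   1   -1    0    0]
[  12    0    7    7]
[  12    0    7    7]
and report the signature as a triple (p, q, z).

Answer: (2, 1, 1)

Derivation:
step 0: pivot 20 → sign +
step 1: pivot -21/20 → sign −
step 2: pivot 1/7 → sign +
step 3: row/col 3 already zero → sign 0
signature = (2, 1, 1)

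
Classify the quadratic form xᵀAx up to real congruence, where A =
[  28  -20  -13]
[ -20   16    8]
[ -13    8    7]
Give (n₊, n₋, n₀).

Answer: (2, 0, 1)

Derivation:
step 0: pivot 28 → sign +
step 1: pivot 12/7 → sign +
step 2: row/col 2 already zero → sign 0
signature = (2, 0, 1)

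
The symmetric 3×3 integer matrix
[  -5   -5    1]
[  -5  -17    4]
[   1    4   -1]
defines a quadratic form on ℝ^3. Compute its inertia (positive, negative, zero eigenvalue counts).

Answer: (0, 3, 0)

Derivation:
step 0: pivot -5 → sign −
step 1: pivot -12 → sign −
step 2: pivot -1/20 → sign −
signature = (0, 3, 0)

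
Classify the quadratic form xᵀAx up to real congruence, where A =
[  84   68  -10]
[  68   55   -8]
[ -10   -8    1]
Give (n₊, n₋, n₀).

step 0: pivot 84 → sign +
step 1: pivot -1/21 → sign −
step 2: row/col 2 already zero → sign 0
signature = (1, 1, 1)

Answer: (1, 1, 1)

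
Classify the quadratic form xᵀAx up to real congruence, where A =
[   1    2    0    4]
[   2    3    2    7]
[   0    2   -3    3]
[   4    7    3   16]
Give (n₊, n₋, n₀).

step 0: pivot 1 → sign +
step 1: pivot -1 → sign −
step 2: pivot 1 → sign +
step 3: row/col 3 already zero → sign 0
signature = (2, 1, 1)

Answer: (2, 1, 1)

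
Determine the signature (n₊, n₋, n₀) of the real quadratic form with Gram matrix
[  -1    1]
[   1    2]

step 0: pivot -1 → sign −
step 1: pivot 3 → sign +
signature = (1, 1, 0)

Answer: (1, 1, 0)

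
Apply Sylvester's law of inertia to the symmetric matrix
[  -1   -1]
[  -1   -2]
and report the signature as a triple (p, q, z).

step 0: pivot -1 → sign −
step 1: pivot -1 → sign −
signature = (0, 2, 0)

Answer: (0, 2, 0)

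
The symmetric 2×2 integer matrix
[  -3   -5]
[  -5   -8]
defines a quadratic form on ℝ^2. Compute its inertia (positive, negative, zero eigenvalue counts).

Answer: (1, 1, 0)

Derivation:
step 0: pivot -3 → sign −
step 1: pivot 1/3 → sign +
signature = (1, 1, 0)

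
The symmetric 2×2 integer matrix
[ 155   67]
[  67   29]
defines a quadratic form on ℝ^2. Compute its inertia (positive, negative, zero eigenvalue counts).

step 0: pivot 155 → sign +
step 1: pivot 6/155 → sign +
signature = (2, 0, 0)

Answer: (2, 0, 0)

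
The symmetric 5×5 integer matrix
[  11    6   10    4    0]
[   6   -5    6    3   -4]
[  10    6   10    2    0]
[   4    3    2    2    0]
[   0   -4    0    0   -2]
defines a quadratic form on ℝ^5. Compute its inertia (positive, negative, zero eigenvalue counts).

Answer: (3, 2, 0)

Derivation:
step 0: pivot 11 → sign +
step 1: pivot -91/11 → sign −
step 2: pivot 86/91 → sign +
step 3: pivot -87/43 → sign −
step 4: pivot 6/29 → sign +
signature = (3, 2, 0)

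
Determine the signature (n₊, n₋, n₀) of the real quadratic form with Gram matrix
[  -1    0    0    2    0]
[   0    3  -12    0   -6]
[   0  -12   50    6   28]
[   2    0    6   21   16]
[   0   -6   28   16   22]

Answer: (3, 2, 0)

Derivation:
step 0: pivot -1 → sign −
step 1: pivot 3 → sign +
step 2: pivot 2 → sign +
step 3: pivot 7 → sign +
step 4: pivot -2/7 → sign −
signature = (3, 2, 0)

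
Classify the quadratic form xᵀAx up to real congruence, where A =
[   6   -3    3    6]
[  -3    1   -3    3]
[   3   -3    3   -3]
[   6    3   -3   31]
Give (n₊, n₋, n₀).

Answer: (3, 1, 0)

Derivation:
step 0: pivot 6 → sign +
step 1: pivot -1/2 → sign −
step 2: pivot 6 → sign +
step 3: pivot 1 → sign +
signature = (3, 1, 0)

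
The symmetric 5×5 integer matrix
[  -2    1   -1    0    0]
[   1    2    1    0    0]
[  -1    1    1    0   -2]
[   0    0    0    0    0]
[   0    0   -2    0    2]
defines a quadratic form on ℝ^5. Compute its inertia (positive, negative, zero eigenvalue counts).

step 0: pivot -2 → sign −
step 1: pivot 5/2 → sign +
step 2: pivot 7/5 → sign +
step 3: pivot -6/7 → sign −
step 4: row/col 4 already zero → sign 0
signature = (2, 2, 1)

Answer: (2, 2, 1)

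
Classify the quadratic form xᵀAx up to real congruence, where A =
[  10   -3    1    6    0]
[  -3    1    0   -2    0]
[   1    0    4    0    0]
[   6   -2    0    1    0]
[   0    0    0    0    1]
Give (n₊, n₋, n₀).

step 0: pivot 10 → sign +
step 1: pivot 1/10 → sign +
step 2: pivot 3 → sign +
step 3: pivot -3 → sign −
step 4: pivot 1 → sign +
signature = (4, 1, 0)

Answer: (4, 1, 0)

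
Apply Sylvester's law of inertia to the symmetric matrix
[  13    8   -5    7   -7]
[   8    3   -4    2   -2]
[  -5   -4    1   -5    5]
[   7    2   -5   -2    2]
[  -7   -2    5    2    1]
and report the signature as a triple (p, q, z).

Answer: (2, 2, 1)

Derivation:
step 0: pivot 13 → sign +
step 1: pivot -25/13 → sign −
step 2: pivot -12/25 → sign −
step 3: pivot 3 → sign +
step 4: row/col 4 already zero → sign 0
signature = (2, 2, 1)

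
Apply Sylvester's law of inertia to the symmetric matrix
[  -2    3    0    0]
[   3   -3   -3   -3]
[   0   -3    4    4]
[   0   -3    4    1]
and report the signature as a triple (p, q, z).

Answer: (1, 3, 0)

Derivation:
step 0: pivot -2 → sign −
step 1: pivot 3/2 → sign +
step 2: pivot -2 → sign −
step 3: pivot -3 → sign −
signature = (1, 3, 0)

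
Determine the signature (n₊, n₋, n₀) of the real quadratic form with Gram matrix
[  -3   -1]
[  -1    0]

step 0: pivot -3 → sign −
step 1: pivot 1/3 → sign +
signature = (1, 1, 0)

Answer: (1, 1, 0)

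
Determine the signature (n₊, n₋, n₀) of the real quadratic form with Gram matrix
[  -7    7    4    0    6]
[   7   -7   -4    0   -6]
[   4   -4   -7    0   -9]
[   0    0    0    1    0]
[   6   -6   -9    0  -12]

step 0: pivot -7 → sign −
step 1: pivot -33/7 → sign −
step 2: pivot 1 → sign +
step 3: pivot -3/11 → sign −
step 4: row/col 4 already zero → sign 0
signature = (1, 3, 1)

Answer: (1, 3, 1)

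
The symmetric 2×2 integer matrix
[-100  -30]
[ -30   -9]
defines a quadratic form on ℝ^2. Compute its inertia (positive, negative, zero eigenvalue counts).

step 0: pivot -100 → sign −
step 1: row/col 1 already zero → sign 0
signature = (0, 1, 1)

Answer: (0, 1, 1)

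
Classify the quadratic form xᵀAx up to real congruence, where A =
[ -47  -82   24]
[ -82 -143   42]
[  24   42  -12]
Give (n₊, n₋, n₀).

step 0: pivot -47 → sign −
step 1: pivot 3/47 → sign +
step 2: row/col 2 already zero → sign 0
signature = (1, 1, 1)

Answer: (1, 1, 1)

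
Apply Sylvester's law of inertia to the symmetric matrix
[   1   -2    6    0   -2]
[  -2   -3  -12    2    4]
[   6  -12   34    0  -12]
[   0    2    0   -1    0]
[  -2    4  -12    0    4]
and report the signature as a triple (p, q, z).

step 0: pivot 1 → sign +
step 1: pivot -7 → sign −
step 2: pivot -2 → sign −
step 3: pivot -3/7 → sign −
step 4: row/col 4 already zero → sign 0
signature = (1, 3, 1)

Answer: (1, 3, 1)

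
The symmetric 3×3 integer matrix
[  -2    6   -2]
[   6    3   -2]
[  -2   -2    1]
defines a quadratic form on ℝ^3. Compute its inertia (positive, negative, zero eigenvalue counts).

Answer: (1, 2, 0)

Derivation:
step 0: pivot -2 → sign −
step 1: pivot 21 → sign +
step 2: pivot -1/21 → sign −
signature = (1, 2, 0)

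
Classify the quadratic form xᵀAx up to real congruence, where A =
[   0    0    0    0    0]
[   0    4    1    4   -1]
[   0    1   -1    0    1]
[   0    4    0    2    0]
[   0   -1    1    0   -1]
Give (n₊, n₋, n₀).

Answer: (1, 2, 2)

Derivation:
step 0: pivot 4 → sign +
step 1: pivot -5/4 → sign −
step 2: pivot -6/5 → sign −
step 3: row/col 3 already zero → sign 0
step 4: row/col 4 already zero → sign 0
signature = (1, 2, 2)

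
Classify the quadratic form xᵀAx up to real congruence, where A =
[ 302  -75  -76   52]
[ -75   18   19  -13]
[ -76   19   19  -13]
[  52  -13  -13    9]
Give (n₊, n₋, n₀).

Answer: (2, 2, 0)

Derivation:
step 0: pivot 302 → sign +
step 1: pivot -189/302 → sign −
step 2: pivot -19/189 → sign −
step 3: pivot 2/19 → sign +
signature = (2, 2, 0)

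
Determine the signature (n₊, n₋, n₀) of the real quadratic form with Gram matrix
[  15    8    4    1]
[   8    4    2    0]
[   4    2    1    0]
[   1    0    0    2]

Answer: (2, 1, 1)

Derivation:
step 0: pivot 15 → sign +
step 1: pivot -4/15 → sign −
step 2: pivot 3 → sign +
step 3: row/col 3 already zero → sign 0
signature = (2, 1, 1)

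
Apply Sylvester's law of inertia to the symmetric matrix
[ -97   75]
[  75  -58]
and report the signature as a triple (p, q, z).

step 0: pivot -97 → sign −
step 1: pivot -1/97 → sign −
signature = (0, 2, 0)

Answer: (0, 2, 0)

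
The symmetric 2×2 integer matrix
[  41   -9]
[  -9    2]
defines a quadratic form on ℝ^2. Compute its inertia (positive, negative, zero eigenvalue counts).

step 0: pivot 41 → sign +
step 1: pivot 1/41 → sign +
signature = (2, 0, 0)

Answer: (2, 0, 0)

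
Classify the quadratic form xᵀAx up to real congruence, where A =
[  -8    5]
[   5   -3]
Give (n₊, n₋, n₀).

step 0: pivot -8 → sign −
step 1: pivot 1/8 → sign +
signature = (1, 1, 0)

Answer: (1, 1, 0)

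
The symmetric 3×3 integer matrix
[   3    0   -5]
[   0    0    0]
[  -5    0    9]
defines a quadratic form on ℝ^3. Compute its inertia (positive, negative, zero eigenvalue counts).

Answer: (2, 0, 1)

Derivation:
step 0: pivot 3 → sign +
step 1: pivot 2/3 → sign +
step 2: row/col 2 already zero → sign 0
signature = (2, 0, 1)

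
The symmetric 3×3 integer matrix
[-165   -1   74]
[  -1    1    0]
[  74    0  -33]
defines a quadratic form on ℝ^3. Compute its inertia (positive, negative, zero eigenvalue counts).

step 0: pivot -165 → sign −
step 1: pivot 166/165 → sign +
step 2: pivot -1/83 → sign −
signature = (1, 2, 0)

Answer: (1, 2, 0)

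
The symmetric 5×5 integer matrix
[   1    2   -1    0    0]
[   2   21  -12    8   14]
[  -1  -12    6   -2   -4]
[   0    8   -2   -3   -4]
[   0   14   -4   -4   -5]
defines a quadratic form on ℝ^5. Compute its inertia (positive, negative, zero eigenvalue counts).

step 0: pivot 1 → sign +
step 1: pivot 17 → sign +
step 2: pivot -15/17 → sign −
step 3: pivot 23/15 → sign +
step 4: pivot 1/23 → sign +
signature = (4, 1, 0)

Answer: (4, 1, 0)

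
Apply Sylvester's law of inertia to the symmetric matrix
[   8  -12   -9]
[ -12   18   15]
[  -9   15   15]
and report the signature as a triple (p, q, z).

Answer: (2, 1, 0)

Derivation:
step 0: pivot 8 → sign +
step 1: pivot 39/8 → sign +
step 2: pivot -6/13 → sign −
signature = (2, 1, 0)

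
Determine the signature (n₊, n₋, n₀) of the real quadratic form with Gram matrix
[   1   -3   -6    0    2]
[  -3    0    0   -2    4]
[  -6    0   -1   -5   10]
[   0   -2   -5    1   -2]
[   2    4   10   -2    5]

Answer: (3, 2, 0)

Derivation:
step 0: pivot 1 → sign +
step 1: pivot -9 → sign −
step 2: pivot -1 → sign −
step 3: pivot 22/9 → sign +
step 4: pivot 3/11 → sign +
signature = (3, 2, 0)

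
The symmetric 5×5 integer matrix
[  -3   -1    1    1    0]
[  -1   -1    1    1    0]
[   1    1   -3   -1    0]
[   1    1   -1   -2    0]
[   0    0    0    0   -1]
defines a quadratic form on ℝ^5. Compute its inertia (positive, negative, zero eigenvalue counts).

step 0: pivot -3 → sign −
step 1: pivot -2/3 → sign −
step 2: pivot -2 → sign −
step 3: pivot -1 → sign −
step 4: pivot -1 → sign −
signature = (0, 5, 0)

Answer: (0, 5, 0)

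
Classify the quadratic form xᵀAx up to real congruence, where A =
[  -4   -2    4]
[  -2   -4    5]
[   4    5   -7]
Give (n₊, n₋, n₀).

Answer: (0, 2, 1)

Derivation:
step 0: pivot -4 → sign −
step 1: pivot -3 → sign −
step 2: row/col 2 already zero → sign 0
signature = (0, 2, 1)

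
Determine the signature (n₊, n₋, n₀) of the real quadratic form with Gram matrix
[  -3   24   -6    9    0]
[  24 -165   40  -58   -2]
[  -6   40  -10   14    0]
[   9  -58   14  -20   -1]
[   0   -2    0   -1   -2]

step 0: pivot -3 → sign −
step 1: pivot 27 → sign +
step 2: pivot -10/27 → sign −
step 3: pivot -1/5 → sign −
step 4: pivot -1 → sign −
signature = (1, 4, 0)

Answer: (1, 4, 0)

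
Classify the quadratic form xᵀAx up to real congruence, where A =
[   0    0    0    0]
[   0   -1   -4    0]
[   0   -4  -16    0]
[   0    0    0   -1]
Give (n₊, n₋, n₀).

Answer: (0, 2, 2)

Derivation:
step 0: pivot -1 → sign −
step 1: pivot -1 → sign −
step 2: row/col 2 already zero → sign 0
step 3: row/col 3 already zero → sign 0
signature = (0, 2, 2)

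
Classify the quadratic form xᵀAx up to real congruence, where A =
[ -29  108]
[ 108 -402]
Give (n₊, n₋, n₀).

Answer: (1, 1, 0)

Derivation:
step 0: pivot -29 → sign −
step 1: pivot 6/29 → sign +
signature = (1, 1, 0)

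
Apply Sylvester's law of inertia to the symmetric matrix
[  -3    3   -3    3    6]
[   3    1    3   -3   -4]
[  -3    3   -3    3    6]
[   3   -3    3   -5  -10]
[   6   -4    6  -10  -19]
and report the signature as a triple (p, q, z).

Answer: (1, 2, 2)

Derivation:
step 0: pivot -3 → sign −
step 1: pivot 4 → sign +
step 2: pivot -2 → sign −
step 3: row/col 3 already zero → sign 0
step 4: row/col 4 already zero → sign 0
signature = (1, 2, 2)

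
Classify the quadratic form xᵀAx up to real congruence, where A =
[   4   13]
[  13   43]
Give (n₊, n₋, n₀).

Answer: (2, 0, 0)

Derivation:
step 0: pivot 4 → sign +
step 1: pivot 3/4 → sign +
signature = (2, 0, 0)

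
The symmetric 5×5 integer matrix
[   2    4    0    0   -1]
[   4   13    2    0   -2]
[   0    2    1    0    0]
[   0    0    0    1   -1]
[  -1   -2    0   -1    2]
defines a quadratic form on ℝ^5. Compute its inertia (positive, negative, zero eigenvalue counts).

step 0: pivot 2 → sign +
step 1: pivot 5 → sign +
step 2: pivot 1/5 → sign +
step 3: pivot 1 → sign +
step 4: pivot 1/2 → sign +
signature = (5, 0, 0)

Answer: (5, 0, 0)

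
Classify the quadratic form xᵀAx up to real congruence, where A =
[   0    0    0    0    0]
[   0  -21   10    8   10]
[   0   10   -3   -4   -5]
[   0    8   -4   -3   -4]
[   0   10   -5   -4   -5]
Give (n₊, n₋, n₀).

Answer: (2, 2, 1)

Derivation:
step 0: pivot -21 → sign −
step 1: pivot 37/21 → sign +
step 2: pivot 1/37 → sign +
step 3: pivot -2 → sign −
step 4: row/col 4 already zero → sign 0
signature = (2, 2, 1)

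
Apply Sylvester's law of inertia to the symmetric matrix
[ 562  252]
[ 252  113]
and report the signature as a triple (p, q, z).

Answer: (2, 0, 0)

Derivation:
step 0: pivot 562 → sign +
step 1: pivot 1/281 → sign +
signature = (2, 0, 0)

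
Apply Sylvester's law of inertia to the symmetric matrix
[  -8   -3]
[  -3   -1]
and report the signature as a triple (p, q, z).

Answer: (1, 1, 0)

Derivation:
step 0: pivot -8 → sign −
step 1: pivot 1/8 → sign +
signature = (1, 1, 0)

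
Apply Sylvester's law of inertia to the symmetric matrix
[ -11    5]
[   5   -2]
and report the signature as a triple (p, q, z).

step 0: pivot -11 → sign −
step 1: pivot 3/11 → sign +
signature = (1, 1, 0)

Answer: (1, 1, 0)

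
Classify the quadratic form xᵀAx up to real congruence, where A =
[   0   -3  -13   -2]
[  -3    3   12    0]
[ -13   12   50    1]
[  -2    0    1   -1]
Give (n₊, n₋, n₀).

step 0: pivot 3 → sign +
step 1: pivot -3 → sign −
step 2: pivot 7/3 → sign +
step 3: pivot -6/7 → sign −
signature = (2, 2, 0)

Answer: (2, 2, 0)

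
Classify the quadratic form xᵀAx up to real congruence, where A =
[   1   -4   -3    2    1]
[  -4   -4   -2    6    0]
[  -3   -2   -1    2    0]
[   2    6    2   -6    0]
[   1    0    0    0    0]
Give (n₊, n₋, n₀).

step 0: pivot 1 → sign +
step 1: pivot -20 → sign −
step 2: pivot -1/5 → sign −
step 3: pivot 16 → sign +
step 4: pivot -1/16 → sign −
signature = (2, 3, 0)

Answer: (2, 3, 0)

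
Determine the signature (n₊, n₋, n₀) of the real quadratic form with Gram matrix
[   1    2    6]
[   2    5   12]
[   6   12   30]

Answer: (2, 1, 0)

Derivation:
step 0: pivot 1 → sign +
step 1: pivot 1 → sign +
step 2: pivot -6 → sign −
signature = (2, 1, 0)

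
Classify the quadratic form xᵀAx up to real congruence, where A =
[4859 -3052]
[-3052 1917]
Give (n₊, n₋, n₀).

step 0: pivot 4859 → sign +
step 1: pivot -1/4859 → sign −
signature = (1, 1, 0)

Answer: (1, 1, 0)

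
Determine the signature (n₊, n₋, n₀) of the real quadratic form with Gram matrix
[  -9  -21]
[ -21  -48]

step 0: pivot -9 → sign −
step 1: pivot 1 → sign +
signature = (1, 1, 0)

Answer: (1, 1, 0)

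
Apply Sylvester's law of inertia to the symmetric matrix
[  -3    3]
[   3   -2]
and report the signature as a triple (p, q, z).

Answer: (1, 1, 0)

Derivation:
step 0: pivot -3 → sign −
step 1: pivot 1 → sign +
signature = (1, 1, 0)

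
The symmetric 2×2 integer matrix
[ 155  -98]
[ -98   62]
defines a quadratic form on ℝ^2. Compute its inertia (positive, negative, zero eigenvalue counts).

Answer: (2, 0, 0)

Derivation:
step 0: pivot 155 → sign +
step 1: pivot 6/155 → sign +
signature = (2, 0, 0)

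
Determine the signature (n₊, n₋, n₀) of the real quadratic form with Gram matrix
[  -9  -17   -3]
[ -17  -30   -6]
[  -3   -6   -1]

Answer: (1, 2, 0)

Derivation:
step 0: pivot -9 → sign −
step 1: pivot 19/9 → sign +
step 2: pivot -1/19 → sign −
signature = (1, 2, 0)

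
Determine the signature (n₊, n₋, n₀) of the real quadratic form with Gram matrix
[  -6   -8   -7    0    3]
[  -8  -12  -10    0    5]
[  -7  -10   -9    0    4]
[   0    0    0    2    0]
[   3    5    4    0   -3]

Answer: (1, 4, 0)

Derivation:
step 0: pivot -6 → sign −
step 1: pivot -4/3 → sign −
step 2: pivot -1/2 → sign −
step 3: pivot 2 → sign +
step 4: pivot -3/4 → sign −
signature = (1, 4, 0)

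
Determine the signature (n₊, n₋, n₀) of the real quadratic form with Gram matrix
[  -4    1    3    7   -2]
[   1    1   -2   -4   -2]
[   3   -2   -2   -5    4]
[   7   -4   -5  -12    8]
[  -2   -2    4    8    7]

step 0: pivot -4 → sign −
step 1: pivot 5/4 → sign +
step 2: pivot -1 → sign −
step 3: pivot 1/5 → sign +
step 4: pivot 3 → sign +
signature = (3, 2, 0)

Answer: (3, 2, 0)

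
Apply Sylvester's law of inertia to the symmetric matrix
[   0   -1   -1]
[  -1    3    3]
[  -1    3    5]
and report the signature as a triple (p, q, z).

step 0: pivot 3 → sign +
step 1: pivot -1/3 → sign −
step 2: pivot 2 → sign +
signature = (2, 1, 0)

Answer: (2, 1, 0)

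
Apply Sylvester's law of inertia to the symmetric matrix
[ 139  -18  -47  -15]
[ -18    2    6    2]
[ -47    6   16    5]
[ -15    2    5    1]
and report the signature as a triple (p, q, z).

step 0: pivot 139 → sign +
step 1: pivot -46/139 → sign −
step 2: pivot 3/23 → sign +
step 3: pivot -2/3 → sign −
signature = (2, 2, 0)

Answer: (2, 2, 0)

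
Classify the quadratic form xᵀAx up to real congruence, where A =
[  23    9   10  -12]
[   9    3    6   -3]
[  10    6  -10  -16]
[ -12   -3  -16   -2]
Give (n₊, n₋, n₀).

step 0: pivot 23 → sign +
step 1: pivot -12/23 → sign −
step 2: pivot -6 → sign −
step 3: pivot -1/12 → sign −
signature = (1, 3, 0)

Answer: (1, 3, 0)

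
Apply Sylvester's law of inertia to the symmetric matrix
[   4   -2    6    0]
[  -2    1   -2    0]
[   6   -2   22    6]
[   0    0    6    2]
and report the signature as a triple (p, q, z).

step 0: pivot 4 → sign +
step 1: pivot 13 → sign +
step 2: pivot -1/13 → sign −
step 3: pivot 2 → sign +
signature = (3, 1, 0)

Answer: (3, 1, 0)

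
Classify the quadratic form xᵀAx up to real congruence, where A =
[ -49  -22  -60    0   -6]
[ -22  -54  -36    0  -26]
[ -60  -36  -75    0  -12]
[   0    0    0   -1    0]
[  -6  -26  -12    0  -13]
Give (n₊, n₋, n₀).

Answer: (1, 4, 0)

Derivation:
step 0: pivot -49 → sign −
step 1: pivot -2162/49 → sign −
step 2: pivot 357/1081 → sign +
step 3: pivot -1 → sign −
step 4: pivot -1/119 → sign −
signature = (1, 4, 0)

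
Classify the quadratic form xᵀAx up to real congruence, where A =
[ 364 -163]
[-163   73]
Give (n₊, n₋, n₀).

step 0: pivot 364 → sign +
step 1: pivot 3/364 → sign +
signature = (2, 0, 0)

Answer: (2, 0, 0)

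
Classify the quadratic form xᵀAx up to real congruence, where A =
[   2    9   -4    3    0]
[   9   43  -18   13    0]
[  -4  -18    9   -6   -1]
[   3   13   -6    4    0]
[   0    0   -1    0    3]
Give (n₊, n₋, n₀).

step 0: pivot 2 → sign +
step 1: pivot 5/2 → sign +
step 2: pivot 1 → sign +
step 3: pivot -3/5 → sign −
step 4: pivot 2 → sign +
signature = (4, 1, 0)

Answer: (4, 1, 0)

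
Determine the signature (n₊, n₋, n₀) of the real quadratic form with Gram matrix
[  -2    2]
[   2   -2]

step 0: pivot -2 → sign −
step 1: row/col 1 already zero → sign 0
signature = (0, 1, 1)

Answer: (0, 1, 1)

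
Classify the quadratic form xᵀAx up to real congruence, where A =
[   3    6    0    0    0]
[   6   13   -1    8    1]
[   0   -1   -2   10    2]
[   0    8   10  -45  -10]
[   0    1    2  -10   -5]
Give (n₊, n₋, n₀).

step 0: pivot 3 → sign +
step 1: pivot 1 → sign +
step 2: pivot -3 → sign −
step 3: pivot -1 → sign −
step 4: pivot -3 → sign −
signature = (2, 3, 0)

Answer: (2, 3, 0)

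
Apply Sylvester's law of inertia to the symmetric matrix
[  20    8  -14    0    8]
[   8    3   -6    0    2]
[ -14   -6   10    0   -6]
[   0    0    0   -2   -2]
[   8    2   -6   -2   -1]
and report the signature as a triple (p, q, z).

Answer: (3, 2, 0)

Derivation:
step 0: pivot 20 → sign +
step 1: pivot -1/5 → sign −
step 2: pivot 1 → sign +
step 3: pivot -2 → sign −
step 4: pivot 1 → sign +
signature = (3, 2, 0)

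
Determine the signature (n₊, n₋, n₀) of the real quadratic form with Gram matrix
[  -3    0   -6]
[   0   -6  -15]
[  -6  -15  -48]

Answer: (1, 2, 0)

Derivation:
step 0: pivot -3 → sign −
step 1: pivot -6 → sign −
step 2: pivot 3/2 → sign +
signature = (1, 2, 0)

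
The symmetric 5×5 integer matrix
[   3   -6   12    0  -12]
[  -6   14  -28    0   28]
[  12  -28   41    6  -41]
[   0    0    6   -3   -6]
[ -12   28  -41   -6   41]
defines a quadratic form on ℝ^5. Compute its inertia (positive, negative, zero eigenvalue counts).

step 0: pivot 3 → sign +
step 1: pivot 2 → sign +
step 2: pivot -15 → sign −
step 3: pivot -3/5 → sign −
step 4: row/col 4 already zero → sign 0
signature = (2, 2, 1)

Answer: (2, 2, 1)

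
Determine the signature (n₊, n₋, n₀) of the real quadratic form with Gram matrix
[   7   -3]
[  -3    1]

Answer: (1, 1, 0)

Derivation:
step 0: pivot 7 → sign +
step 1: pivot -2/7 → sign −
signature = (1, 1, 0)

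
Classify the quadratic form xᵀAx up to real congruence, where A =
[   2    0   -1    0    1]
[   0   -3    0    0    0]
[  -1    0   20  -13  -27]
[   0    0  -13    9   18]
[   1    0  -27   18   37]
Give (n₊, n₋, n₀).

Answer: (4, 1, 0)

Derivation:
step 0: pivot 2 → sign +
step 1: pivot -3 → sign −
step 2: pivot 39/2 → sign +
step 3: pivot 1/3 → sign +
step 4: pivot 2/13 → sign +
signature = (4, 1, 0)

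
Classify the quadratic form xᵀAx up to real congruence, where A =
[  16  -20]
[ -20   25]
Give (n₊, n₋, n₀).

step 0: pivot 16 → sign +
step 1: row/col 1 already zero → sign 0
signature = (1, 0, 1)

Answer: (1, 0, 1)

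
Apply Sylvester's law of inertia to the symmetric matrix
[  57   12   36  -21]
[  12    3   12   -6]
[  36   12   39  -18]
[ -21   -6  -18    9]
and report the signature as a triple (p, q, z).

Answer: (2, 1, 1)

Derivation:
step 0: pivot 57 → sign +
step 1: pivot 9/19 → sign +
step 2: pivot -25 → sign −
step 3: row/col 3 already zero → sign 0
signature = (2, 1, 1)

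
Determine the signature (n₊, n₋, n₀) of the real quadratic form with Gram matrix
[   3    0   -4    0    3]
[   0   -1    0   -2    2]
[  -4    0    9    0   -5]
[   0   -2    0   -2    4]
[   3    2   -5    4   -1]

Answer: (3, 2, 0)

Derivation:
step 0: pivot 3 → sign +
step 1: pivot -1 → sign −
step 2: pivot 11/3 → sign +
step 3: pivot 2 → sign +
step 4: pivot -3/11 → sign −
signature = (3, 2, 0)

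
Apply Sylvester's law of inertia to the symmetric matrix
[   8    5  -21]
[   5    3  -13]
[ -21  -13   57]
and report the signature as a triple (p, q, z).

Answer: (2, 1, 0)

Derivation:
step 0: pivot 8 → sign +
step 1: pivot -1/8 → sign −
step 2: pivot 2 → sign +
signature = (2, 1, 0)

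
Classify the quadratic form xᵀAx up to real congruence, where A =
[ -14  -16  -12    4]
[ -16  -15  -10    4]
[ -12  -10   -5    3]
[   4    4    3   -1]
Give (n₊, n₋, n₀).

Answer: (2, 1, 1)

Derivation:
step 0: pivot -14 → sign −
step 1: pivot 23/7 → sign +
step 2: pivot 25/23 → sign +
step 3: row/col 3 already zero → sign 0
signature = (2, 1, 1)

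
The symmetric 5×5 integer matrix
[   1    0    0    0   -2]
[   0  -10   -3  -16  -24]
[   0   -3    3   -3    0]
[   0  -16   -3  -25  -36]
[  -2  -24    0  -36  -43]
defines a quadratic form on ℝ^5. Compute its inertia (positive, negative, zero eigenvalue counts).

step 0: pivot 1 → sign +
step 1: pivot -10 → sign −
step 2: pivot 39/10 → sign +
step 3: pivot -3/13 → sign −
step 4: pivot 1 → sign +
signature = (3, 2, 0)

Answer: (3, 2, 0)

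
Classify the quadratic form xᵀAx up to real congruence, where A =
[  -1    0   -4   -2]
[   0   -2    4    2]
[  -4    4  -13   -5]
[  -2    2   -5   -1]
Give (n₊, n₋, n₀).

Answer: (2, 2, 0)

Derivation:
step 0: pivot -1 → sign −
step 1: pivot -2 → sign −
step 2: pivot 11 → sign +
step 3: pivot 6/11 → sign +
signature = (2, 2, 0)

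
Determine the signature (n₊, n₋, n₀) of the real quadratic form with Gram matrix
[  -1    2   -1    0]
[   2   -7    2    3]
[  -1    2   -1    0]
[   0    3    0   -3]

Answer: (0, 2, 2)

Derivation:
step 0: pivot -1 → sign −
step 1: pivot -3 → sign −
step 2: row/col 2 already zero → sign 0
step 3: row/col 3 already zero → sign 0
signature = (0, 2, 2)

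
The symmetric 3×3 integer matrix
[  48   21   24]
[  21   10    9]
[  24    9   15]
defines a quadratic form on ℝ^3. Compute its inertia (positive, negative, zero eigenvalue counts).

step 0: pivot 48 → sign +
step 1: pivot 13/16 → sign +
step 2: pivot 3/13 → sign +
signature = (3, 0, 0)

Answer: (3, 0, 0)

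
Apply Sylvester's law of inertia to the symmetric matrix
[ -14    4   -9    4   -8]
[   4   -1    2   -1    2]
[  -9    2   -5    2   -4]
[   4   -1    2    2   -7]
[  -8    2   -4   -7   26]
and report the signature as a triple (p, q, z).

step 0: pivot -14 → sign −
step 1: pivot 1/7 → sign +
step 2: pivot -3/2 → sign −
step 3: pivot 3 → sign +
step 4: pivot 3 → sign +
signature = (3, 2, 0)

Answer: (3, 2, 0)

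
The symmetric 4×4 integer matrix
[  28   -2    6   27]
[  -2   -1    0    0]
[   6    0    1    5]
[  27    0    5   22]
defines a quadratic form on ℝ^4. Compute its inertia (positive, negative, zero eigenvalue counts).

Answer: (1, 3, 0)

Derivation:
step 0: pivot 28 → sign +
step 1: pivot -8/7 → sign −
step 2: pivot -1/8 → sign −
step 3: pivot -3/4 → sign −
signature = (1, 3, 0)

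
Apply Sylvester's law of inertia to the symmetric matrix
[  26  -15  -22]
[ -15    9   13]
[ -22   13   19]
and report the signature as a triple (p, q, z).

Answer: (3, 0, 0)

Derivation:
step 0: pivot 26 → sign +
step 1: pivot 9/26 → sign +
step 2: pivot 1/9 → sign +
signature = (3, 0, 0)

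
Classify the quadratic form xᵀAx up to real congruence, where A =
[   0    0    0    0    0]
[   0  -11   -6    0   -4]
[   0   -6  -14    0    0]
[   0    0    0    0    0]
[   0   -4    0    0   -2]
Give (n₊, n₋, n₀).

step 0: pivot -11 → sign −
step 1: pivot -118/11 → sign −
step 2: pivot -6/59 → sign −
step 3: row/col 3 already zero → sign 0
step 4: row/col 4 already zero → sign 0
signature = (0, 3, 2)

Answer: (0, 3, 2)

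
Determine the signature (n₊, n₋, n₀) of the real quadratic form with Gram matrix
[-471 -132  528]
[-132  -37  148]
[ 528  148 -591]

Answer: (1, 2, 0)

Derivation:
step 0: pivot -471 → sign −
step 1: pivot -1/157 → sign −
step 2: pivot 1 → sign +
signature = (1, 2, 0)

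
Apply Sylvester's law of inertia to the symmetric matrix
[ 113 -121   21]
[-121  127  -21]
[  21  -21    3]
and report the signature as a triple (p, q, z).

step 0: pivot 113 → sign +
step 1: pivot -290/113 → sign −
step 2: pivot -6/145 → sign −
signature = (1, 2, 0)

Answer: (1, 2, 0)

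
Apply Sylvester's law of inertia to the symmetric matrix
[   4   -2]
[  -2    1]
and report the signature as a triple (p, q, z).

Answer: (1, 0, 1)

Derivation:
step 0: pivot 4 → sign +
step 1: row/col 1 already zero → sign 0
signature = (1, 0, 1)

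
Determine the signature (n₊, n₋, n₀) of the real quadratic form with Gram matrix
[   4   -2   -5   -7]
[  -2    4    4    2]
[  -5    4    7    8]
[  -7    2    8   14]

Answer: (3, 0, 1)

Derivation:
step 0: pivot 4 → sign +
step 1: pivot 3 → sign +
step 2: pivot 1 → sign +
step 3: row/col 3 already zero → sign 0
signature = (3, 0, 1)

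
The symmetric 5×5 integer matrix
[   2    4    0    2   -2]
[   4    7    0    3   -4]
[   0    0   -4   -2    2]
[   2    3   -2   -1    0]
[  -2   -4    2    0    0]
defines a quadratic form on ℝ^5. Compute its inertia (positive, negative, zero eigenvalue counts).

step 0: pivot 2 → sign +
step 1: pivot -1 → sign −
step 2: pivot -4 → sign −
step 3: pivot -1 → sign −
step 4: row/col 4 already zero → sign 0
signature = (1, 3, 1)

Answer: (1, 3, 1)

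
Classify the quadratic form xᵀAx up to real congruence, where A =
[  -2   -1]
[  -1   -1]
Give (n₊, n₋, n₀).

Answer: (0, 2, 0)

Derivation:
step 0: pivot -2 → sign −
step 1: pivot -1/2 → sign −
signature = (0, 2, 0)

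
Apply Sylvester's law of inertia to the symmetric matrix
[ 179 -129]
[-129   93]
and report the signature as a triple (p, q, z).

Answer: (2, 0, 0)

Derivation:
step 0: pivot 179 → sign +
step 1: pivot 6/179 → sign +
signature = (2, 0, 0)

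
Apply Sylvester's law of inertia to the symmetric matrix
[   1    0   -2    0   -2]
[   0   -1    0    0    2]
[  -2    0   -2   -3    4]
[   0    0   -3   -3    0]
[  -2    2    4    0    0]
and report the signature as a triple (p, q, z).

step 0: pivot 1 → sign +
step 1: pivot -1 → sign −
step 2: pivot -6 → sign −
step 3: pivot -3/2 → sign −
step 4: row/col 4 already zero → sign 0
signature = (1, 3, 1)

Answer: (1, 3, 1)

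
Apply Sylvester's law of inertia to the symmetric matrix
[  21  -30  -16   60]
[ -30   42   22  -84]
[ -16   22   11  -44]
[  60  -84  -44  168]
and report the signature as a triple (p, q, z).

step 0: pivot 21 → sign +
step 1: pivot -6/7 → sign −
step 2: pivot -1/3 → sign −
step 3: row/col 3 already zero → sign 0
signature = (1, 2, 1)

Answer: (1, 2, 1)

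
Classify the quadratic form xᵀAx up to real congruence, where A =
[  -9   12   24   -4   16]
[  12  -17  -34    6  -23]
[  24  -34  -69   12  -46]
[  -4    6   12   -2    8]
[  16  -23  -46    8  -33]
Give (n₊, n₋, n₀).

Answer: (1, 4, 0)

Derivation:
step 0: pivot -9 → sign −
step 1: pivot -1 → sign −
step 2: pivot -1 → sign −
step 3: pivot 2/9 → sign +
step 4: pivot -2 → sign −
signature = (1, 4, 0)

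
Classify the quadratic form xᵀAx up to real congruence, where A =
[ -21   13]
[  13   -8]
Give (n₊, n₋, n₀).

step 0: pivot -21 → sign −
step 1: pivot 1/21 → sign +
signature = (1, 1, 0)

Answer: (1, 1, 0)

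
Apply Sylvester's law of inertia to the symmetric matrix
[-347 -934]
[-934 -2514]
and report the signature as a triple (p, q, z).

step 0: pivot -347 → sign −
step 1: pivot -2/347 → sign −
signature = (0, 2, 0)

Answer: (0, 2, 0)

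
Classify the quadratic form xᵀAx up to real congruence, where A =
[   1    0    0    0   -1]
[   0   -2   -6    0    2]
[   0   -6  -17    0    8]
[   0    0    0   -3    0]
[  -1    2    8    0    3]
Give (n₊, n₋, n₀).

Answer: (2, 2, 1)

Derivation:
step 0: pivot 1 → sign +
step 1: pivot -2 → sign −
step 2: pivot 1 → sign +
step 3: pivot -3 → sign −
step 4: row/col 4 already zero → sign 0
signature = (2, 2, 1)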